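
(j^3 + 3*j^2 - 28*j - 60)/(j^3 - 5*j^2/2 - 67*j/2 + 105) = 2*(j + 2)/(2*j - 7)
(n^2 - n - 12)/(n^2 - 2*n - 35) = (-n^2 + n + 12)/(-n^2 + 2*n + 35)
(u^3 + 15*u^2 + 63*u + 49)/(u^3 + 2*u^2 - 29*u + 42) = (u^2 + 8*u + 7)/(u^2 - 5*u + 6)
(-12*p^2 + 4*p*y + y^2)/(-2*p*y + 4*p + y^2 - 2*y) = (6*p + y)/(y - 2)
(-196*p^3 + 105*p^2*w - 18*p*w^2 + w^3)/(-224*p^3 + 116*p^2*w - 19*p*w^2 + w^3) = (7*p - w)/(8*p - w)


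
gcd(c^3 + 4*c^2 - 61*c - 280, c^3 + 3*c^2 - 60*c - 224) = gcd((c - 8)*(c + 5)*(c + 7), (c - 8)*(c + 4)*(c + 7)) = c^2 - c - 56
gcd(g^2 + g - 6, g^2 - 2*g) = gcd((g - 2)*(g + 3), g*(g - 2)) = g - 2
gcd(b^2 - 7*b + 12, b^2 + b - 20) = b - 4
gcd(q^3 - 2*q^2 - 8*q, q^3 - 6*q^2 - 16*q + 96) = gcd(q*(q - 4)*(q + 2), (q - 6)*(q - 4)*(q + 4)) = q - 4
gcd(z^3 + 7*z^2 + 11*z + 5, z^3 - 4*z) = 1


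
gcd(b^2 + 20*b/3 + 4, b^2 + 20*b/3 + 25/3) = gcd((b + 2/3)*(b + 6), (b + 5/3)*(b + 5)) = 1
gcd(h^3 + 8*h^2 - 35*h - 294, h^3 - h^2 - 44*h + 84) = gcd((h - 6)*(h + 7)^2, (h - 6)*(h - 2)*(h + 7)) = h^2 + h - 42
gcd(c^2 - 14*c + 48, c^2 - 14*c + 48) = c^2 - 14*c + 48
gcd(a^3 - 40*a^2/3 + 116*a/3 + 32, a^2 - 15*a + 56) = a - 8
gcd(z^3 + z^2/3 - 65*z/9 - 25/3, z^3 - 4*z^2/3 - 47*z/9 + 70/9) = 1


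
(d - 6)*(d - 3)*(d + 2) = d^3 - 7*d^2 + 36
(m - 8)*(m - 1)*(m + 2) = m^3 - 7*m^2 - 10*m + 16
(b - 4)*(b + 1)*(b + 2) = b^3 - b^2 - 10*b - 8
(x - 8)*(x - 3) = x^2 - 11*x + 24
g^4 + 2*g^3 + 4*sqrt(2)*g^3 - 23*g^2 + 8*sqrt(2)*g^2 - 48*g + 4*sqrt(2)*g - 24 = (g + 1)^2*(g - 2*sqrt(2))*(g + 6*sqrt(2))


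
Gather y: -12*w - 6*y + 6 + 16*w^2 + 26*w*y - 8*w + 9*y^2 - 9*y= 16*w^2 - 20*w + 9*y^2 + y*(26*w - 15) + 6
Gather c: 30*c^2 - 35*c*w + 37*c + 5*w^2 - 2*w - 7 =30*c^2 + c*(37 - 35*w) + 5*w^2 - 2*w - 7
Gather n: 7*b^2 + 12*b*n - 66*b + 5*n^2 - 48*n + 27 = 7*b^2 - 66*b + 5*n^2 + n*(12*b - 48) + 27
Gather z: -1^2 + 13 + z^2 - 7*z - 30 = z^2 - 7*z - 18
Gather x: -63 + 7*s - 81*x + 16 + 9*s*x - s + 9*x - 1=6*s + x*(9*s - 72) - 48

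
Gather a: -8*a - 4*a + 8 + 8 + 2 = 18 - 12*a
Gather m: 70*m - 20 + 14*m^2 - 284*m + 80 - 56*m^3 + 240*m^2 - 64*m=-56*m^3 + 254*m^2 - 278*m + 60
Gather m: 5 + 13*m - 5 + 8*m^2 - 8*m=8*m^2 + 5*m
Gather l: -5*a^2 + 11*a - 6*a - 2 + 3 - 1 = -5*a^2 + 5*a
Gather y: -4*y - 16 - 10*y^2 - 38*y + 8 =-10*y^2 - 42*y - 8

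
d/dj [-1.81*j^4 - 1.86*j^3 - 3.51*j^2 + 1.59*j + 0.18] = -7.24*j^3 - 5.58*j^2 - 7.02*j + 1.59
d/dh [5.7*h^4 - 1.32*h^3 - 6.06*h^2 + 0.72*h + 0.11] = 22.8*h^3 - 3.96*h^2 - 12.12*h + 0.72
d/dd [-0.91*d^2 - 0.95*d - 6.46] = -1.82*d - 0.95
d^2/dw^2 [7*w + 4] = 0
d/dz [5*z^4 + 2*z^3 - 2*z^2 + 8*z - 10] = 20*z^3 + 6*z^2 - 4*z + 8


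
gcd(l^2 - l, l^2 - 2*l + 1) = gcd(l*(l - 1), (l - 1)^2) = l - 1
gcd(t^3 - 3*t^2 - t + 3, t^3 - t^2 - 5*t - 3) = t^2 - 2*t - 3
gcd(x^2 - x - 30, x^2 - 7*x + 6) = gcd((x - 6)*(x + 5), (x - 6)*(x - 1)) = x - 6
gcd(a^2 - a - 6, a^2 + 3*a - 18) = a - 3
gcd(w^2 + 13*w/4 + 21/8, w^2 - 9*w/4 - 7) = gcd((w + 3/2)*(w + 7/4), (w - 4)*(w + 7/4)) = w + 7/4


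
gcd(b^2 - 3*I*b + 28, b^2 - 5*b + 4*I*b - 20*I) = b + 4*I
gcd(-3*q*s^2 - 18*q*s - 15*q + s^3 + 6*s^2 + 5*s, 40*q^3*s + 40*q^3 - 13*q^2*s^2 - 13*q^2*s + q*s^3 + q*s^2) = s + 1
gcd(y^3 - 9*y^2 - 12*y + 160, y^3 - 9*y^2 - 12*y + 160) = y^3 - 9*y^2 - 12*y + 160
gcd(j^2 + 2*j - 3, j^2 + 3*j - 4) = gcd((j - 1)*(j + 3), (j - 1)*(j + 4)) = j - 1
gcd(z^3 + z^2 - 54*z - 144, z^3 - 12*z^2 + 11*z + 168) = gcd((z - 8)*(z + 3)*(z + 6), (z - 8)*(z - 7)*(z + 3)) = z^2 - 5*z - 24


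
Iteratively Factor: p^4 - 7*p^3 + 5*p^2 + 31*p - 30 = (p - 5)*(p^3 - 2*p^2 - 5*p + 6) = (p - 5)*(p + 2)*(p^2 - 4*p + 3) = (p - 5)*(p - 1)*(p + 2)*(p - 3)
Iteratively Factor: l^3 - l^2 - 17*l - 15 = (l - 5)*(l^2 + 4*l + 3) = (l - 5)*(l + 3)*(l + 1)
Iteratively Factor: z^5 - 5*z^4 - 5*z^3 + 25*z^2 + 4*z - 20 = (z + 1)*(z^4 - 6*z^3 + z^2 + 24*z - 20) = (z - 2)*(z + 1)*(z^3 - 4*z^2 - 7*z + 10) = (z - 2)*(z - 1)*(z + 1)*(z^2 - 3*z - 10) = (z - 2)*(z - 1)*(z + 1)*(z + 2)*(z - 5)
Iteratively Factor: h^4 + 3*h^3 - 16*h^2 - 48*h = (h - 4)*(h^3 + 7*h^2 + 12*h) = h*(h - 4)*(h^2 + 7*h + 12) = h*(h - 4)*(h + 3)*(h + 4)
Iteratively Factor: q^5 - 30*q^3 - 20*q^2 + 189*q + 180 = (q + 1)*(q^4 - q^3 - 29*q^2 + 9*q + 180) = (q + 1)*(q + 3)*(q^3 - 4*q^2 - 17*q + 60) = (q - 5)*(q + 1)*(q + 3)*(q^2 + q - 12) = (q - 5)*(q + 1)*(q + 3)*(q + 4)*(q - 3)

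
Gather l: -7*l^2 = -7*l^2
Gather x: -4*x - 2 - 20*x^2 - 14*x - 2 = -20*x^2 - 18*x - 4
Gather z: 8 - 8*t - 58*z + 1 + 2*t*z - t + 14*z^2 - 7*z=-9*t + 14*z^2 + z*(2*t - 65) + 9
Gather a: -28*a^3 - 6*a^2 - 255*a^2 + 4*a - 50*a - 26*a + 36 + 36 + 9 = -28*a^3 - 261*a^2 - 72*a + 81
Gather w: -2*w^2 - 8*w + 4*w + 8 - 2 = -2*w^2 - 4*w + 6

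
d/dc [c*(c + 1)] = 2*c + 1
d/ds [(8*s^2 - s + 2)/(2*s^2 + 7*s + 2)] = 2*(29*s^2 + 12*s - 8)/(4*s^4 + 28*s^3 + 57*s^2 + 28*s + 4)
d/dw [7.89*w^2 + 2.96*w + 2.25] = 15.78*w + 2.96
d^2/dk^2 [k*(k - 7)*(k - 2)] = 6*k - 18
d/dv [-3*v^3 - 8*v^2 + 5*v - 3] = -9*v^2 - 16*v + 5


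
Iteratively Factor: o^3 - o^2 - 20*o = (o)*(o^2 - o - 20) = o*(o - 5)*(o + 4)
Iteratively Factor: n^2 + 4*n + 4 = (n + 2)*(n + 2)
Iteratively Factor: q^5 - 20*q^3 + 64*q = (q - 4)*(q^4 + 4*q^3 - 4*q^2 - 16*q) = (q - 4)*(q + 4)*(q^3 - 4*q) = (q - 4)*(q + 2)*(q + 4)*(q^2 - 2*q) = (q - 4)*(q - 2)*(q + 2)*(q + 4)*(q)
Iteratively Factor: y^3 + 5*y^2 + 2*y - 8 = (y + 4)*(y^2 + y - 2) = (y + 2)*(y + 4)*(y - 1)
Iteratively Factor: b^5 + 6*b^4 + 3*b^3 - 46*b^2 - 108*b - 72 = (b + 2)*(b^4 + 4*b^3 - 5*b^2 - 36*b - 36) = (b + 2)*(b + 3)*(b^3 + b^2 - 8*b - 12) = (b + 2)^2*(b + 3)*(b^2 - b - 6) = (b + 2)^3*(b + 3)*(b - 3)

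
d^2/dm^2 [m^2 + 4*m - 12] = 2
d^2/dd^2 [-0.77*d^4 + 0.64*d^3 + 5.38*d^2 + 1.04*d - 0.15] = -9.24*d^2 + 3.84*d + 10.76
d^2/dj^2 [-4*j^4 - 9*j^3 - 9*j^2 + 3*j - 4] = -48*j^2 - 54*j - 18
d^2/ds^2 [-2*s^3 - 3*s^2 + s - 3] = -12*s - 6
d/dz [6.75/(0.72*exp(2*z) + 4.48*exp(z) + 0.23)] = (-9.72*exp(z) - 30.24)*exp(z)/(0.72*exp(2*z) + 4.48*exp(z) + 0.23)^2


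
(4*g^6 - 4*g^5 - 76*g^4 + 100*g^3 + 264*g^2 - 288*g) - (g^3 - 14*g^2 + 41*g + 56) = 4*g^6 - 4*g^5 - 76*g^4 + 99*g^3 + 278*g^2 - 329*g - 56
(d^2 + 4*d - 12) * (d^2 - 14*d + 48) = d^4 - 10*d^3 - 20*d^2 + 360*d - 576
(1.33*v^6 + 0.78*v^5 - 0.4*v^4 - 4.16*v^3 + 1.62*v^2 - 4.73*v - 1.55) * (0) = 0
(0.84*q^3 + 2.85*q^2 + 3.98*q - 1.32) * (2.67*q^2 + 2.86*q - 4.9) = 2.2428*q^5 + 10.0119*q^4 + 14.6616*q^3 - 6.1066*q^2 - 23.2772*q + 6.468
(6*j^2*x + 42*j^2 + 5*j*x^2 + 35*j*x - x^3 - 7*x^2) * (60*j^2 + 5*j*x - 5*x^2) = 360*j^4*x + 2520*j^4 + 330*j^3*x^2 + 2310*j^3*x - 65*j^2*x^3 - 455*j^2*x^2 - 30*j*x^4 - 210*j*x^3 + 5*x^5 + 35*x^4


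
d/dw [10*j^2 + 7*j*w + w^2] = 7*j + 2*w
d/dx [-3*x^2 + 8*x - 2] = 8 - 6*x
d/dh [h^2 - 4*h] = 2*h - 4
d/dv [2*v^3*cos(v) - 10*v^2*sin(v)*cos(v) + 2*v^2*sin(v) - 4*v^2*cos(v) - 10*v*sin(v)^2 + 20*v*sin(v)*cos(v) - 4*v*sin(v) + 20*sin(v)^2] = -2*v^3*sin(v) + 4*v^2*sin(v) + 8*v^2*cos(v) - 10*v^2*cos(2*v) + 4*v*sin(v) - 12*v*cos(v) + 20*sqrt(2)*v*cos(2*v + pi/4) - 4*sin(v) + 30*sin(2*v) + 5*cos(2*v) - 5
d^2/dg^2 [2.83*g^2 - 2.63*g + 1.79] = 5.66000000000000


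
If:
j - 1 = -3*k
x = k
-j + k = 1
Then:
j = -1/2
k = 1/2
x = 1/2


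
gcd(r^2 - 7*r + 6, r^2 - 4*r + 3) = r - 1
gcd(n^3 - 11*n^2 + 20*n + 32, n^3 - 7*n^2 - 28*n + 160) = n^2 - 12*n + 32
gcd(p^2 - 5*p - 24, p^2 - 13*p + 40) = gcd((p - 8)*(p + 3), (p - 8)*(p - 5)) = p - 8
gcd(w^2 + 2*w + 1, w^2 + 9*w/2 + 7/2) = w + 1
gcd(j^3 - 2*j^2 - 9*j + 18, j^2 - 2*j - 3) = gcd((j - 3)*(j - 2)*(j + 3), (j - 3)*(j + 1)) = j - 3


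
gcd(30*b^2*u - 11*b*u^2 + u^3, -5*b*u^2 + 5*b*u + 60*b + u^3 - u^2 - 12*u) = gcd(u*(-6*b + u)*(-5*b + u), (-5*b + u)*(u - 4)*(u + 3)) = -5*b + u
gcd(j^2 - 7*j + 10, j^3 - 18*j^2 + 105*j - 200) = j - 5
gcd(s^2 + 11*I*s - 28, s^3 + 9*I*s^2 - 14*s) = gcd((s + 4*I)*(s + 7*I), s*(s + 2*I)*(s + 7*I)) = s + 7*I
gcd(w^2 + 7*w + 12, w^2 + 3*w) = w + 3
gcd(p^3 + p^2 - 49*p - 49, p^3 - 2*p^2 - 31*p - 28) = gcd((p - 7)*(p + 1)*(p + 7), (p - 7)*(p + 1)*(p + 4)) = p^2 - 6*p - 7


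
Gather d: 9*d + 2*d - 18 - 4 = 11*d - 22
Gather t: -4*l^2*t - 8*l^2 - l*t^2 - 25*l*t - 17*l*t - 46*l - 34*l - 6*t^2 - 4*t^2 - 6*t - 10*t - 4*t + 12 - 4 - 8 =-8*l^2 - 80*l + t^2*(-l - 10) + t*(-4*l^2 - 42*l - 20)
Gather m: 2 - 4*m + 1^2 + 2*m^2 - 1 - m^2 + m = m^2 - 3*m + 2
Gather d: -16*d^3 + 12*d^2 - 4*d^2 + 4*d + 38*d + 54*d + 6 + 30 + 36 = -16*d^3 + 8*d^2 + 96*d + 72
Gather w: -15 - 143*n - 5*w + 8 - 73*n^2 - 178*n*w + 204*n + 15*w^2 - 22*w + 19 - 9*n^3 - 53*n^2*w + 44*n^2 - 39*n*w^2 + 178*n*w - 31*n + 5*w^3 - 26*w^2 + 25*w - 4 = -9*n^3 - 29*n^2 + 30*n + 5*w^3 + w^2*(-39*n - 11) + w*(-53*n^2 - 2) + 8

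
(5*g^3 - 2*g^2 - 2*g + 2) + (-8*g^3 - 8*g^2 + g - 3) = -3*g^3 - 10*g^2 - g - 1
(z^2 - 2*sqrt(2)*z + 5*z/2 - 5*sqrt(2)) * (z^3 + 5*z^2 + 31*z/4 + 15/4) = z^5 - 2*sqrt(2)*z^4 + 15*z^4/2 - 15*sqrt(2)*z^3 + 81*z^3/4 - 81*sqrt(2)*z^2/2 + 185*z^2/8 - 185*sqrt(2)*z/4 + 75*z/8 - 75*sqrt(2)/4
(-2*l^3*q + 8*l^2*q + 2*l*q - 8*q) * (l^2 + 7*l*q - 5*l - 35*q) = -2*l^5*q - 14*l^4*q^2 + 18*l^4*q + 126*l^3*q^2 - 38*l^3*q - 266*l^2*q^2 - 18*l^2*q - 126*l*q^2 + 40*l*q + 280*q^2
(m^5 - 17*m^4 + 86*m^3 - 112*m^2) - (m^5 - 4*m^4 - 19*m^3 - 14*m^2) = -13*m^4 + 105*m^3 - 98*m^2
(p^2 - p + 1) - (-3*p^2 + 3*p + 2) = 4*p^2 - 4*p - 1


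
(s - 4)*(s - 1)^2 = s^3 - 6*s^2 + 9*s - 4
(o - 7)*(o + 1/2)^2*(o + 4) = o^4 - 2*o^3 - 123*o^2/4 - 115*o/4 - 7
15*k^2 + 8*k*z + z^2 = (3*k + z)*(5*k + z)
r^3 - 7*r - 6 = (r - 3)*(r + 1)*(r + 2)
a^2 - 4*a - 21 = (a - 7)*(a + 3)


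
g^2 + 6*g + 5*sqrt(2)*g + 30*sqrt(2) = (g + 6)*(g + 5*sqrt(2))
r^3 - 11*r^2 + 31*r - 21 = (r - 7)*(r - 3)*(r - 1)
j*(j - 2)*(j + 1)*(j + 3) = j^4 + 2*j^3 - 5*j^2 - 6*j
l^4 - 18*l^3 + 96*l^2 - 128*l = l*(l - 8)^2*(l - 2)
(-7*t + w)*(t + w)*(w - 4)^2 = -7*t^2*w^2 + 56*t^2*w - 112*t^2 - 6*t*w^3 + 48*t*w^2 - 96*t*w + w^4 - 8*w^3 + 16*w^2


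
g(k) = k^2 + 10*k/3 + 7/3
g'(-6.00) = -8.67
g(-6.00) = 18.33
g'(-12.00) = -20.67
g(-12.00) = 106.33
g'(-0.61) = 2.11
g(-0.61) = 0.67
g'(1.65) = 6.63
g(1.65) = 10.56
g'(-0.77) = 1.79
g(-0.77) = 0.36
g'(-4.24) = -5.15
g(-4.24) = 6.18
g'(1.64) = 6.61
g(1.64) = 10.49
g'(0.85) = 5.03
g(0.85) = 5.89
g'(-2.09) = -0.85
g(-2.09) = -0.27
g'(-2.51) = -1.69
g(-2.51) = 0.27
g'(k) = 2*k + 10/3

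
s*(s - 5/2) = s^2 - 5*s/2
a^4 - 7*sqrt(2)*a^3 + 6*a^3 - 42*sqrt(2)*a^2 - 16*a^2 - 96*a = a*(a + 6)*(a - 8*sqrt(2))*(a + sqrt(2))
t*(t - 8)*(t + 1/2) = t^3 - 15*t^2/2 - 4*t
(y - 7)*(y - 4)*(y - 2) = y^3 - 13*y^2 + 50*y - 56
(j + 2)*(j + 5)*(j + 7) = j^3 + 14*j^2 + 59*j + 70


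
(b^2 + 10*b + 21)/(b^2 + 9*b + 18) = (b + 7)/(b + 6)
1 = 1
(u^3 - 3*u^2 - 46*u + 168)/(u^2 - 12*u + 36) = (u^2 + 3*u - 28)/(u - 6)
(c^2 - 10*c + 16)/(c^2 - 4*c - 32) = (c - 2)/(c + 4)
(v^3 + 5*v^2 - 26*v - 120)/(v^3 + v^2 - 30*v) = (v + 4)/v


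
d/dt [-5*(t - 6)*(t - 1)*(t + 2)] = -15*t^2 + 50*t + 40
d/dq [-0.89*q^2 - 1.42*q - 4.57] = -1.78*q - 1.42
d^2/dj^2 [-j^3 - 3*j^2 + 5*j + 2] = -6*j - 6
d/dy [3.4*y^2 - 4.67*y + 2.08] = 6.8*y - 4.67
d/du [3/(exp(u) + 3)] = -3*exp(u)/(exp(u) + 3)^2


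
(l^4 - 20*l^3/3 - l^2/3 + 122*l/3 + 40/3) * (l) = l^5 - 20*l^4/3 - l^3/3 + 122*l^2/3 + 40*l/3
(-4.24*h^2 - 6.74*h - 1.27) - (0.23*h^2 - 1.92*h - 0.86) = -4.47*h^2 - 4.82*h - 0.41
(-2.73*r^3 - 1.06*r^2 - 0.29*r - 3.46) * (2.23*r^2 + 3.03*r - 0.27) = -6.0879*r^5 - 10.6357*r^4 - 3.1214*r^3 - 8.3083*r^2 - 10.4055*r + 0.9342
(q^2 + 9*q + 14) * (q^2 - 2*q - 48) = q^4 + 7*q^3 - 52*q^2 - 460*q - 672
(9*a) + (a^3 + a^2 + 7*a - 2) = a^3 + a^2 + 16*a - 2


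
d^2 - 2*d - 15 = (d - 5)*(d + 3)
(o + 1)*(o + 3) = o^2 + 4*o + 3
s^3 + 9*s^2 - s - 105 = (s - 3)*(s + 5)*(s + 7)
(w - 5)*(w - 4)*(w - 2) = w^3 - 11*w^2 + 38*w - 40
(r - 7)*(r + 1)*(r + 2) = r^3 - 4*r^2 - 19*r - 14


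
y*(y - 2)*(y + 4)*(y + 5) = y^4 + 7*y^3 + 2*y^2 - 40*y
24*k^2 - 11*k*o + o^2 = (-8*k + o)*(-3*k + o)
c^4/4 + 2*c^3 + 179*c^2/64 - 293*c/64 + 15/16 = (c/4 + 1)*(c - 3/4)*(c - 1/4)*(c + 5)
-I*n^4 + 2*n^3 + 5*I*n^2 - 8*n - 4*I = (n - 2)*(n + 2)*(n + I)*(-I*n + 1)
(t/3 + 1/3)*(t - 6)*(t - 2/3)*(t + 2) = t^4/3 - 11*t^3/9 - 14*t^2/3 - 4*t/9 + 8/3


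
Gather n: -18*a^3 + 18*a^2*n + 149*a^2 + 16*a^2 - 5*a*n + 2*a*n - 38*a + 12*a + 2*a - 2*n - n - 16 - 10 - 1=-18*a^3 + 165*a^2 - 24*a + n*(18*a^2 - 3*a - 3) - 27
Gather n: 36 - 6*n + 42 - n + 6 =84 - 7*n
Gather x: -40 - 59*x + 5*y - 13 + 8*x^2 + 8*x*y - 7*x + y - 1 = 8*x^2 + x*(8*y - 66) + 6*y - 54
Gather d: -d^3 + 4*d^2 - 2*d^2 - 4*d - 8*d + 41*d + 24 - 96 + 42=-d^3 + 2*d^2 + 29*d - 30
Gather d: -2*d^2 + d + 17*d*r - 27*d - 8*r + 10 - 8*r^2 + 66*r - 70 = -2*d^2 + d*(17*r - 26) - 8*r^2 + 58*r - 60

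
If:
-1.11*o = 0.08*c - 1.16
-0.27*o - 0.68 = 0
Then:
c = 49.44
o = -2.52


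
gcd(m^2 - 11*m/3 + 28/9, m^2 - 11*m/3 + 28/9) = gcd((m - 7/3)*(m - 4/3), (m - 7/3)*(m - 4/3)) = m^2 - 11*m/3 + 28/9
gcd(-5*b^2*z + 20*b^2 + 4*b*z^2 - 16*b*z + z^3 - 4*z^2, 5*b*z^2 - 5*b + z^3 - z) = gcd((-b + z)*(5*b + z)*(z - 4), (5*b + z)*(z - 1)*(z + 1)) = 5*b + z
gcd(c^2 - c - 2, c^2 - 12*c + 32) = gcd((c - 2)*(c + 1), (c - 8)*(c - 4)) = 1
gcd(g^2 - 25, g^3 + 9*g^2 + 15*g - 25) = g + 5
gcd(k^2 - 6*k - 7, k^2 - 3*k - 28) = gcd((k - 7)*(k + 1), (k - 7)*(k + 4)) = k - 7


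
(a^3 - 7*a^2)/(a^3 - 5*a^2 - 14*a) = a/(a + 2)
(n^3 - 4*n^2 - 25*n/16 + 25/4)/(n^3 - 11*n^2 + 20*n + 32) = (n^2 - 25/16)/(n^2 - 7*n - 8)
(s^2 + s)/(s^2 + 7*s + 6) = s/(s + 6)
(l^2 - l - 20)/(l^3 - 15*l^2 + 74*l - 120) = (l + 4)/(l^2 - 10*l + 24)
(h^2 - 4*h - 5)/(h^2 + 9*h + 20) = (h^2 - 4*h - 5)/(h^2 + 9*h + 20)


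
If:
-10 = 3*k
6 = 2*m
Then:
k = -10/3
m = 3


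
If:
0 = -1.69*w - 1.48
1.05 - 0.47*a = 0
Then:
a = 2.23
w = -0.88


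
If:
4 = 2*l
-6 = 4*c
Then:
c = -3/2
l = 2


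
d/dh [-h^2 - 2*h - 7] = -2*h - 2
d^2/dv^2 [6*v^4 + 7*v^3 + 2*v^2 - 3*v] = 72*v^2 + 42*v + 4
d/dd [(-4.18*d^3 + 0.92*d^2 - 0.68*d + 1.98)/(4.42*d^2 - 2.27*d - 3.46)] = (-18.4756*d^4 + 18.9772*d^3 + 44.3056*d^2 - 23.8696*d + 6.8474)/(19.5364*d^4 - 20.0668*d^3 - 25.4335*d^2 + 15.7084*d + 11.9716)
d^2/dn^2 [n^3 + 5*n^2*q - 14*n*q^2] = 6*n + 10*q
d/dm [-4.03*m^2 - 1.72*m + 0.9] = -8.06*m - 1.72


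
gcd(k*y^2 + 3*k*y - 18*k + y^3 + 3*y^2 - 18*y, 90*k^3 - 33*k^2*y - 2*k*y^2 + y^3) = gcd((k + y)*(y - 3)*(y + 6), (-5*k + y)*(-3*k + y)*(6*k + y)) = 1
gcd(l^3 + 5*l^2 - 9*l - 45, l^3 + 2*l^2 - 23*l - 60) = l + 3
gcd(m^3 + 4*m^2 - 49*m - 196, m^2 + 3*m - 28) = m + 7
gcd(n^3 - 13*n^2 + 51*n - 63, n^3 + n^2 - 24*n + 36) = n - 3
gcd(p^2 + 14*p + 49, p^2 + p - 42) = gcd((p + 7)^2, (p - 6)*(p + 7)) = p + 7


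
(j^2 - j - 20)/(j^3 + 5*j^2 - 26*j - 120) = 1/(j + 6)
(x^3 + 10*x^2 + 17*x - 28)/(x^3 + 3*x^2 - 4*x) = (x + 7)/x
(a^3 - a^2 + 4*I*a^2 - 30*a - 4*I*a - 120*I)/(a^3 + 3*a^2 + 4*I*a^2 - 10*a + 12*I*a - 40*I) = (a - 6)/(a - 2)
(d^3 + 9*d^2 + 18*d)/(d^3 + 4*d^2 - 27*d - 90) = d/(d - 5)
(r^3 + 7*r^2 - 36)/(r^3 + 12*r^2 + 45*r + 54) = (r - 2)/(r + 3)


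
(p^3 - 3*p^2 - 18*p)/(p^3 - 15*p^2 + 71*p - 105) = p*(p^2 - 3*p - 18)/(p^3 - 15*p^2 + 71*p - 105)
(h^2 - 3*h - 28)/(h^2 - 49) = (h + 4)/(h + 7)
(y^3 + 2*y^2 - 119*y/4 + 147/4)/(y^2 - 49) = (y^2 - 5*y + 21/4)/(y - 7)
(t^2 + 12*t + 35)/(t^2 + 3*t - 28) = (t + 5)/(t - 4)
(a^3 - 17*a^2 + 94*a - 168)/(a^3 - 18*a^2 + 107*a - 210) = (a - 4)/(a - 5)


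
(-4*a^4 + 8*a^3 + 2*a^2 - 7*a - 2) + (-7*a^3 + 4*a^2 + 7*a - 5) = -4*a^4 + a^3 + 6*a^2 - 7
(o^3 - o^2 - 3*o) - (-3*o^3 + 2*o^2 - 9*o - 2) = 4*o^3 - 3*o^2 + 6*o + 2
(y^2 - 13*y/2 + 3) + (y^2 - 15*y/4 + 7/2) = 2*y^2 - 41*y/4 + 13/2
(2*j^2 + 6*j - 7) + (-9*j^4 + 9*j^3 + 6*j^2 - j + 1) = -9*j^4 + 9*j^3 + 8*j^2 + 5*j - 6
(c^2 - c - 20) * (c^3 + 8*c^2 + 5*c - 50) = c^5 + 7*c^4 - 23*c^3 - 215*c^2 - 50*c + 1000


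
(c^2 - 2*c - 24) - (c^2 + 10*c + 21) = -12*c - 45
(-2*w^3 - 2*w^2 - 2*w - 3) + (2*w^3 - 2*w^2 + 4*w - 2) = -4*w^2 + 2*w - 5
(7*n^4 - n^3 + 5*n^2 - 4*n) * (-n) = -7*n^5 + n^4 - 5*n^3 + 4*n^2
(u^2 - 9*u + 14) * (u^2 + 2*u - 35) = u^4 - 7*u^3 - 39*u^2 + 343*u - 490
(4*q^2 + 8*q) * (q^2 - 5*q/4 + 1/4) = 4*q^4 + 3*q^3 - 9*q^2 + 2*q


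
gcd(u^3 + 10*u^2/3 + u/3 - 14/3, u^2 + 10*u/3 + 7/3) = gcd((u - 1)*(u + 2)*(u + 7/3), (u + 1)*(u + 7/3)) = u + 7/3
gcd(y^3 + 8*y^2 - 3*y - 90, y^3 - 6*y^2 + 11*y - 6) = y - 3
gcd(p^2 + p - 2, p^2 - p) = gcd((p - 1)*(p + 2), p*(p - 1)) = p - 1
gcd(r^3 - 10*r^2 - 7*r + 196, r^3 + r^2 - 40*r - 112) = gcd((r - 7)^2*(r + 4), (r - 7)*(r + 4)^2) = r^2 - 3*r - 28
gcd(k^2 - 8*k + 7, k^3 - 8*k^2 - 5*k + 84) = k - 7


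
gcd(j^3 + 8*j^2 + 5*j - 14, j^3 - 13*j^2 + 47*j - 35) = j - 1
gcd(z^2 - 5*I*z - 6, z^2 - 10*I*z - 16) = z - 2*I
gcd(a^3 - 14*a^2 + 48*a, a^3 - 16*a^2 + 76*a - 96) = a^2 - 14*a + 48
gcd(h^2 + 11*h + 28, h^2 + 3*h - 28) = h + 7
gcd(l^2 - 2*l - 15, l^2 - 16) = 1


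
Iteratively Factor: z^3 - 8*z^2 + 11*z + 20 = (z - 5)*(z^2 - 3*z - 4) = (z - 5)*(z + 1)*(z - 4)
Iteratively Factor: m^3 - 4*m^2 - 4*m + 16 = (m + 2)*(m^2 - 6*m + 8) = (m - 2)*(m + 2)*(m - 4)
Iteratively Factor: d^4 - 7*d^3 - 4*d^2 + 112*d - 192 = (d - 4)*(d^3 - 3*d^2 - 16*d + 48) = (d - 4)*(d + 4)*(d^2 - 7*d + 12) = (d - 4)*(d - 3)*(d + 4)*(d - 4)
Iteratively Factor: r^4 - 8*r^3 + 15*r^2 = (r)*(r^3 - 8*r^2 + 15*r) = r*(r - 5)*(r^2 - 3*r) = r^2*(r - 5)*(r - 3)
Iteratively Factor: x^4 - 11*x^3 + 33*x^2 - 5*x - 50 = (x - 5)*(x^3 - 6*x^2 + 3*x + 10) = (x - 5)*(x - 2)*(x^2 - 4*x - 5) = (x - 5)*(x - 2)*(x + 1)*(x - 5)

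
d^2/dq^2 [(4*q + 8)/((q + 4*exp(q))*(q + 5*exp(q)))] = 4*(2*(q + 2)*(q + 4*exp(q))^2*(5*exp(q) + 1)^2 + 2*(q + 2)*(q + 4*exp(q))*(q + 5*exp(q))*(4*exp(q) + 1)*(5*exp(q) + 1) + 2*(q + 2)*(q + 5*exp(q))^2*(4*exp(q) + 1)^2 - (q + 4*exp(q))^2*(q + 5*exp(q))*(5*(q + 2)*exp(q) + 10*exp(q) + 2) - 2*(q + 4*exp(q))*(q + 5*exp(q))^2*(2*(q + 2)*exp(q) + 4*exp(q) + 1))/((q + 4*exp(q))^3*(q + 5*exp(q))^3)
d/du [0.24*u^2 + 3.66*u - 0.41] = 0.48*u + 3.66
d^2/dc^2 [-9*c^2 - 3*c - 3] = -18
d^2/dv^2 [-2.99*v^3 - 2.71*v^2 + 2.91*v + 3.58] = -17.94*v - 5.42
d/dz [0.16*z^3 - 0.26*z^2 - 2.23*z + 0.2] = 0.48*z^2 - 0.52*z - 2.23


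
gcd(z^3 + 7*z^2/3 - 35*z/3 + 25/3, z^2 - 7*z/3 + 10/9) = z - 5/3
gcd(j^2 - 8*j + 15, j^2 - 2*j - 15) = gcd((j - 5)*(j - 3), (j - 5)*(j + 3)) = j - 5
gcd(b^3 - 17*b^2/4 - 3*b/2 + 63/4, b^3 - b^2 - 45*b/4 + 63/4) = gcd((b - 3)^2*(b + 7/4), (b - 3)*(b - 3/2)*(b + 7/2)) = b - 3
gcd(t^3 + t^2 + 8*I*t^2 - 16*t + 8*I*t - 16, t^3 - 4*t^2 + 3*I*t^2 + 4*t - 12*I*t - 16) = t + 4*I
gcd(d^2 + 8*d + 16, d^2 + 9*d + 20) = d + 4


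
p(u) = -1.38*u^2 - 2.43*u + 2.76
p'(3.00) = -10.71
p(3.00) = -16.95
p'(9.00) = -27.27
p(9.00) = -130.89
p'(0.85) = -4.78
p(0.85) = -0.30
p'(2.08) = -8.17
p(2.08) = -8.26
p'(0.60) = -4.09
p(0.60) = 0.81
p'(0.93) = -5.00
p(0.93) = -0.69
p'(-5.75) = 13.44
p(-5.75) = -28.89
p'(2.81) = -10.19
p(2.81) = -14.96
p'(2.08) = -8.17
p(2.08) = -8.26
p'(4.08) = -13.69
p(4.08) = -30.13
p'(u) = -2.76*u - 2.43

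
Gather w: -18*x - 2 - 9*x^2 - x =-9*x^2 - 19*x - 2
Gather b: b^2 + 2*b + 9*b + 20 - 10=b^2 + 11*b + 10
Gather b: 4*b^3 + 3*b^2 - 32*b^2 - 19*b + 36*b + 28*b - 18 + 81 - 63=4*b^3 - 29*b^2 + 45*b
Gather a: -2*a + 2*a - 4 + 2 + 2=0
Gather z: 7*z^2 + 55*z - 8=7*z^2 + 55*z - 8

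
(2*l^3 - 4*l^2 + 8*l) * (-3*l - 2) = -6*l^4 + 8*l^3 - 16*l^2 - 16*l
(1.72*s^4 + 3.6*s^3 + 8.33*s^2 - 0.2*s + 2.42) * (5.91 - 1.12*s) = -1.9264*s^5 + 6.1332*s^4 + 11.9464*s^3 + 49.4543*s^2 - 3.8924*s + 14.3022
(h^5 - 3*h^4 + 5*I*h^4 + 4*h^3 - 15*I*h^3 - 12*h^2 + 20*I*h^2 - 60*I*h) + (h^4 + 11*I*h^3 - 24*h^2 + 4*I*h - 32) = h^5 - 2*h^4 + 5*I*h^4 + 4*h^3 - 4*I*h^3 - 36*h^2 + 20*I*h^2 - 56*I*h - 32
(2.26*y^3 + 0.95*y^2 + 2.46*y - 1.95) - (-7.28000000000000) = 2.26*y^3 + 0.95*y^2 + 2.46*y + 5.33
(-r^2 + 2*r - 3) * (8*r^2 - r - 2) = -8*r^4 + 17*r^3 - 24*r^2 - r + 6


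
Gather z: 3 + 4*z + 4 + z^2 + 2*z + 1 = z^2 + 6*z + 8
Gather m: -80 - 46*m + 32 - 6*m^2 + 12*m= -6*m^2 - 34*m - 48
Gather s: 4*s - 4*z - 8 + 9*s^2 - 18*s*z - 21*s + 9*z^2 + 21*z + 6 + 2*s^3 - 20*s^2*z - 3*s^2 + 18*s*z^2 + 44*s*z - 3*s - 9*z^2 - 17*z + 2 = 2*s^3 + s^2*(6 - 20*z) + s*(18*z^2 + 26*z - 20)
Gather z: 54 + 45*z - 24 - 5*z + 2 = 40*z + 32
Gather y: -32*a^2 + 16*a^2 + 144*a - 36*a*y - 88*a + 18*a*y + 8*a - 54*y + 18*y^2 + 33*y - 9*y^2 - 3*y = -16*a^2 + 64*a + 9*y^2 + y*(-18*a - 24)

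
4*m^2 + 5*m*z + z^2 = (m + z)*(4*m + z)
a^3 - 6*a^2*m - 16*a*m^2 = a*(a - 8*m)*(a + 2*m)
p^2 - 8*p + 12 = (p - 6)*(p - 2)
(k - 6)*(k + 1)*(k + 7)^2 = k^4 + 9*k^3 - 27*k^2 - 329*k - 294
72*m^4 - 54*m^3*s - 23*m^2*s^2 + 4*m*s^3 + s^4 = (-4*m + s)*(-m + s)*(3*m + s)*(6*m + s)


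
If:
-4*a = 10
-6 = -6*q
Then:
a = -5/2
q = 1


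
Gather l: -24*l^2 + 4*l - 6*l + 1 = -24*l^2 - 2*l + 1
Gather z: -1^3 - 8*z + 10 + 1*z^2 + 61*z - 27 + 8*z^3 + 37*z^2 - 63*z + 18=8*z^3 + 38*z^2 - 10*z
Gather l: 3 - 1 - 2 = 0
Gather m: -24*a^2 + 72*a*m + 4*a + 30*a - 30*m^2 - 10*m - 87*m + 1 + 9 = -24*a^2 + 34*a - 30*m^2 + m*(72*a - 97) + 10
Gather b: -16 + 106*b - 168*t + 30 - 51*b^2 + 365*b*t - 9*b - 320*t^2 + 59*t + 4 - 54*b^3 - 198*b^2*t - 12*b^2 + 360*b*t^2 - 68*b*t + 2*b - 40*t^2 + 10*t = -54*b^3 + b^2*(-198*t - 63) + b*(360*t^2 + 297*t + 99) - 360*t^2 - 99*t + 18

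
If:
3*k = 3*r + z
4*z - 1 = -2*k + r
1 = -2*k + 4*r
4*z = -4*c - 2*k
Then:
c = -23/60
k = 17/30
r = 8/15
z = 1/10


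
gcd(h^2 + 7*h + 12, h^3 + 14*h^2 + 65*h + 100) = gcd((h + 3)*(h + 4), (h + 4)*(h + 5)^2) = h + 4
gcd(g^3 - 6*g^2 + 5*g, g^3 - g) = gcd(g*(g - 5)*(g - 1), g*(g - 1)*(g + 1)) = g^2 - g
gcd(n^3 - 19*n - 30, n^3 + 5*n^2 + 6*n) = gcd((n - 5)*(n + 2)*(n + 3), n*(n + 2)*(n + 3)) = n^2 + 5*n + 6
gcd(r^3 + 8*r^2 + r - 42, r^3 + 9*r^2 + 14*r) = r + 7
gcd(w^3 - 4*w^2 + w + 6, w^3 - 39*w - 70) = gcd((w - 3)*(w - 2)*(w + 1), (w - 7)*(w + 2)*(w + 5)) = 1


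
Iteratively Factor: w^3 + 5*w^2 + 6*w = (w)*(w^2 + 5*w + 6) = w*(w + 2)*(w + 3)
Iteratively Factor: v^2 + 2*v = (v + 2)*(v)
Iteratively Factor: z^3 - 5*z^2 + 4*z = (z - 1)*(z^2 - 4*z) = z*(z - 1)*(z - 4)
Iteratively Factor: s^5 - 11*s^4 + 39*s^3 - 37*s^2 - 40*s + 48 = (s - 4)*(s^4 - 7*s^3 + 11*s^2 + 7*s - 12) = (s - 4)*(s - 1)*(s^3 - 6*s^2 + 5*s + 12) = (s - 4)^2*(s - 1)*(s^2 - 2*s - 3) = (s - 4)^2*(s - 1)*(s + 1)*(s - 3)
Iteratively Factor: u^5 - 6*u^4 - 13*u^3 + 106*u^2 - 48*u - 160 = (u + 4)*(u^4 - 10*u^3 + 27*u^2 - 2*u - 40) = (u + 1)*(u + 4)*(u^3 - 11*u^2 + 38*u - 40) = (u - 2)*(u + 1)*(u + 4)*(u^2 - 9*u + 20) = (u - 4)*(u - 2)*(u + 1)*(u + 4)*(u - 5)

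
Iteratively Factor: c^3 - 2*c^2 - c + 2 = (c - 2)*(c^2 - 1) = (c - 2)*(c + 1)*(c - 1)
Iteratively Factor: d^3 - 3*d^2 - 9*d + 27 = (d + 3)*(d^2 - 6*d + 9) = (d - 3)*(d + 3)*(d - 3)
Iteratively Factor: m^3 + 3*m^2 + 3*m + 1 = (m + 1)*(m^2 + 2*m + 1) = (m + 1)^2*(m + 1)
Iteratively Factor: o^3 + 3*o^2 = (o + 3)*(o^2) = o*(o + 3)*(o)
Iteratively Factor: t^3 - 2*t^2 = (t - 2)*(t^2) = t*(t - 2)*(t)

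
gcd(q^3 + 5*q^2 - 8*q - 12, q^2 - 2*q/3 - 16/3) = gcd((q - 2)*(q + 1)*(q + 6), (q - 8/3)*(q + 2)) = 1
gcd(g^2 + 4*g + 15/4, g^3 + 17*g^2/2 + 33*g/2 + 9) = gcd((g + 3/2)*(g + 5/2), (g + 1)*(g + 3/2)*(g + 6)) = g + 3/2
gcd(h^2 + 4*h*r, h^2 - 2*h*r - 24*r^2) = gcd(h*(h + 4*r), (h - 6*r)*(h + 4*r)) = h + 4*r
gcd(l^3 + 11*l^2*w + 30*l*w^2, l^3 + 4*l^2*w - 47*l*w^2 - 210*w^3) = l^2 + 11*l*w + 30*w^2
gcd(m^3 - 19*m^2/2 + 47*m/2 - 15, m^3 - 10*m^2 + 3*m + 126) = m - 6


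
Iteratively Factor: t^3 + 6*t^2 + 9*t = (t + 3)*(t^2 + 3*t) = t*(t + 3)*(t + 3)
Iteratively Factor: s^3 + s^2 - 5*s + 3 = (s - 1)*(s^2 + 2*s - 3) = (s - 1)^2*(s + 3)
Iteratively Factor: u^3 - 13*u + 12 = (u - 3)*(u^2 + 3*u - 4) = (u - 3)*(u + 4)*(u - 1)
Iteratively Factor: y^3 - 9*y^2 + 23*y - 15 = (y - 3)*(y^2 - 6*y + 5) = (y - 3)*(y - 1)*(y - 5)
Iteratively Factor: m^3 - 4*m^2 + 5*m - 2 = (m - 1)*(m^2 - 3*m + 2) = (m - 1)^2*(m - 2)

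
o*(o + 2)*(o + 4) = o^3 + 6*o^2 + 8*o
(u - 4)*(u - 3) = u^2 - 7*u + 12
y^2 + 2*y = y*(y + 2)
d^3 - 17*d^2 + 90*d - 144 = (d - 8)*(d - 6)*(d - 3)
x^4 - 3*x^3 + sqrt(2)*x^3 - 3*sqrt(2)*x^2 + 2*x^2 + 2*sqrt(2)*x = x*(x - 2)*(x - 1)*(x + sqrt(2))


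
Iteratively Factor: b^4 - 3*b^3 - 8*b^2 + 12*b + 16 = (b - 4)*(b^3 + b^2 - 4*b - 4) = (b - 4)*(b - 2)*(b^2 + 3*b + 2) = (b - 4)*(b - 2)*(b + 2)*(b + 1)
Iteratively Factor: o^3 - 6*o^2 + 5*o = (o - 1)*(o^2 - 5*o) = o*(o - 1)*(o - 5)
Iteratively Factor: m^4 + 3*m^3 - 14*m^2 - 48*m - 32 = (m + 1)*(m^3 + 2*m^2 - 16*m - 32) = (m + 1)*(m + 2)*(m^2 - 16) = (m - 4)*(m + 1)*(m + 2)*(m + 4)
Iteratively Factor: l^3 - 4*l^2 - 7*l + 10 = (l - 5)*(l^2 + l - 2) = (l - 5)*(l - 1)*(l + 2)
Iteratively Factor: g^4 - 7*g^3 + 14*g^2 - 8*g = (g - 2)*(g^3 - 5*g^2 + 4*g) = (g - 2)*(g - 1)*(g^2 - 4*g) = g*(g - 2)*(g - 1)*(g - 4)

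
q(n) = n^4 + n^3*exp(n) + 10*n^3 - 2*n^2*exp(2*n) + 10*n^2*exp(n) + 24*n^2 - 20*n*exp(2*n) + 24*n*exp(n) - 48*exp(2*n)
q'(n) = n^3*exp(n) + 4*n^3 - 4*n^2*exp(2*n) + 13*n^2*exp(n) + 30*n^2 - 44*n*exp(2*n) + 44*n*exp(n) + 48*n - 116*exp(2*n) + 24*exp(n)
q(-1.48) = 19.93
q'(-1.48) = -25.00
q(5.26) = -7617595.74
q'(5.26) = -16824513.49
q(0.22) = -73.05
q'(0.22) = -140.63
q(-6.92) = 128.62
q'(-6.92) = -221.05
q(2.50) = -14371.63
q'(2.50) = -34069.07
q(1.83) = -2874.32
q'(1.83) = -6983.61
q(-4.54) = -16.21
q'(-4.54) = 26.11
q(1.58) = -1563.87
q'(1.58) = -3810.93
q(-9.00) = 1214.98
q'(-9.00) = -918.01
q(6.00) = -38766361.21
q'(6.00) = -84889145.92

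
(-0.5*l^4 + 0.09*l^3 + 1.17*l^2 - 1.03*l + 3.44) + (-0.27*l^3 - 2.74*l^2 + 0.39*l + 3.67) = -0.5*l^4 - 0.18*l^3 - 1.57*l^2 - 0.64*l + 7.11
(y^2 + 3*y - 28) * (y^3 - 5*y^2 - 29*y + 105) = y^5 - 2*y^4 - 72*y^3 + 158*y^2 + 1127*y - 2940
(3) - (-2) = 5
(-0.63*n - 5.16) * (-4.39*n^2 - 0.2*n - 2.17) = 2.7657*n^3 + 22.7784*n^2 + 2.3991*n + 11.1972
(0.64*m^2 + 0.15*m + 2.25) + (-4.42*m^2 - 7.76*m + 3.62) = -3.78*m^2 - 7.61*m + 5.87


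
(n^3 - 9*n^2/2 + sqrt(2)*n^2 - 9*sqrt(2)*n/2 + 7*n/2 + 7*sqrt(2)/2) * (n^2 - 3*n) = n^5 - 15*n^4/2 + sqrt(2)*n^4 - 15*sqrt(2)*n^3/2 + 17*n^3 - 21*n^2/2 + 17*sqrt(2)*n^2 - 21*sqrt(2)*n/2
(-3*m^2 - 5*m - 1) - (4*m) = -3*m^2 - 9*m - 1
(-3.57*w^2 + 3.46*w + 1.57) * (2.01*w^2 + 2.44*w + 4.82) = -7.1757*w^4 - 1.7562*w^3 - 5.6093*w^2 + 20.508*w + 7.5674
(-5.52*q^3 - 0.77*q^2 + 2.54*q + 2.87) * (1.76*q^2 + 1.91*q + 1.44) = -9.7152*q^5 - 11.8984*q^4 - 4.9491*q^3 + 8.7938*q^2 + 9.1393*q + 4.1328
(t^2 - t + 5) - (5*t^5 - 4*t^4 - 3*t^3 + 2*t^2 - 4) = -5*t^5 + 4*t^4 + 3*t^3 - t^2 - t + 9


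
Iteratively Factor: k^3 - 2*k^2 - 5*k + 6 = (k - 3)*(k^2 + k - 2) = (k - 3)*(k + 2)*(k - 1)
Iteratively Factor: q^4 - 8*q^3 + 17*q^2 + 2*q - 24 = (q - 4)*(q^3 - 4*q^2 + q + 6) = (q - 4)*(q + 1)*(q^2 - 5*q + 6) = (q - 4)*(q - 3)*(q + 1)*(q - 2)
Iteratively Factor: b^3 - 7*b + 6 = (b + 3)*(b^2 - 3*b + 2) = (b - 1)*(b + 3)*(b - 2)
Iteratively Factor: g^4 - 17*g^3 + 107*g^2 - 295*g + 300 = (g - 5)*(g^3 - 12*g^2 + 47*g - 60) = (g - 5)*(g - 4)*(g^2 - 8*g + 15) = (g - 5)^2*(g - 4)*(g - 3)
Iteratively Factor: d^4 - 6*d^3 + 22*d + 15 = (d + 1)*(d^3 - 7*d^2 + 7*d + 15) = (d + 1)^2*(d^2 - 8*d + 15) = (d - 5)*(d + 1)^2*(d - 3)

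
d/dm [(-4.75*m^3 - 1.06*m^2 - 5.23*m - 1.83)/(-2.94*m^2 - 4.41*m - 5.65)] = (13.965*m^4 + 41.895*m^3 + 69.8109*m^2 + 1.2176*m + 21.4792)/(8.6436*m^4 + 25.9308*m^3 + 52.6701*m^2 + 49.833*m + 31.9225)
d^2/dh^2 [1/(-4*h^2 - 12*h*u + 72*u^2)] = (h^2 + 3*h*u - 18*u^2 - (2*h + 3*u)^2)/(2*(h^2 + 3*h*u - 18*u^2)^3)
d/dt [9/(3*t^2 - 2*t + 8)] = 18*(1 - 3*t)/(3*t^2 - 2*t + 8)^2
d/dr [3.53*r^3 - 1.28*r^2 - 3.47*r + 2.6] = 10.59*r^2 - 2.56*r - 3.47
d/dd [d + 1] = 1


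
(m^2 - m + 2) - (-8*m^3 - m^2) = 8*m^3 + 2*m^2 - m + 2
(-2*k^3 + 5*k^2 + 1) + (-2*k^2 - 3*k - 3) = -2*k^3 + 3*k^2 - 3*k - 2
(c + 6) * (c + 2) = c^2 + 8*c + 12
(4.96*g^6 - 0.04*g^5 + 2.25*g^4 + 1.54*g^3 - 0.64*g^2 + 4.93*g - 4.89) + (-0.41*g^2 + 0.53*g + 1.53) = 4.96*g^6 - 0.04*g^5 + 2.25*g^4 + 1.54*g^3 - 1.05*g^2 + 5.46*g - 3.36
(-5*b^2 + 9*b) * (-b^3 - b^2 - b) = 5*b^5 - 4*b^4 - 4*b^3 - 9*b^2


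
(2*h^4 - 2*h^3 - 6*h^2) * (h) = 2*h^5 - 2*h^4 - 6*h^3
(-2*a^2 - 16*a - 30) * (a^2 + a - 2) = -2*a^4 - 18*a^3 - 42*a^2 + 2*a + 60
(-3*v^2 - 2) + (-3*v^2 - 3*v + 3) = -6*v^2 - 3*v + 1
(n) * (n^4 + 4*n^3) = n^5 + 4*n^4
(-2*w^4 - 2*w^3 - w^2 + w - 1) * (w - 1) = -2*w^5 + w^3 + 2*w^2 - 2*w + 1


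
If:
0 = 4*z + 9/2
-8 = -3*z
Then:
No Solution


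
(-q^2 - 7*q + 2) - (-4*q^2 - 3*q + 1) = 3*q^2 - 4*q + 1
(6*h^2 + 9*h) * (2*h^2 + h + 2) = 12*h^4 + 24*h^3 + 21*h^2 + 18*h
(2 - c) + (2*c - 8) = c - 6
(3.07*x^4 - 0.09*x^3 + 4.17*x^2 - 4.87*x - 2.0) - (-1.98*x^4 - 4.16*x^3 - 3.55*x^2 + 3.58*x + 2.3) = 5.05*x^4 + 4.07*x^3 + 7.72*x^2 - 8.45*x - 4.3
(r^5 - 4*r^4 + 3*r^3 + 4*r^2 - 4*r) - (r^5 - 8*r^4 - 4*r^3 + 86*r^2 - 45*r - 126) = 4*r^4 + 7*r^3 - 82*r^2 + 41*r + 126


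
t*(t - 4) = t^2 - 4*t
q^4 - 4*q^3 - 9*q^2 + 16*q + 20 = (q - 5)*(q - 2)*(q + 1)*(q + 2)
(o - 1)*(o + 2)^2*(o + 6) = o^4 + 9*o^3 + 18*o^2 - 4*o - 24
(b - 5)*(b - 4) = b^2 - 9*b + 20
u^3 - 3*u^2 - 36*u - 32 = (u - 8)*(u + 1)*(u + 4)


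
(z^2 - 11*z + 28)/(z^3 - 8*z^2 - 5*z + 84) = 1/(z + 3)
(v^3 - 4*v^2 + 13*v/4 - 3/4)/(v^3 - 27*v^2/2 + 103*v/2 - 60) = (4*v^2 - 4*v + 1)/(2*(2*v^2 - 21*v + 40))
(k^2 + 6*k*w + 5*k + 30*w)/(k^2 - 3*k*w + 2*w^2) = (k^2 + 6*k*w + 5*k + 30*w)/(k^2 - 3*k*w + 2*w^2)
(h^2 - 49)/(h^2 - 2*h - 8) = (49 - h^2)/(-h^2 + 2*h + 8)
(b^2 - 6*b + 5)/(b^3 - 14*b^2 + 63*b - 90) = (b - 1)/(b^2 - 9*b + 18)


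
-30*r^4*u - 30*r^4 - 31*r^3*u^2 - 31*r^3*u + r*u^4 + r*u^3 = (-6*r + u)*(r + u)*(5*r + u)*(r*u + r)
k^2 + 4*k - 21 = (k - 3)*(k + 7)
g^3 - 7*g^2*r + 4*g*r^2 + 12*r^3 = (g - 6*r)*(g - 2*r)*(g + r)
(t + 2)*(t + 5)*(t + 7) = t^3 + 14*t^2 + 59*t + 70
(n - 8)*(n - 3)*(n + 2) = n^3 - 9*n^2 + 2*n + 48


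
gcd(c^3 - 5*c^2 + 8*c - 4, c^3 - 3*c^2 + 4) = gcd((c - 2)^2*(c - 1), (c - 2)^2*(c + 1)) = c^2 - 4*c + 4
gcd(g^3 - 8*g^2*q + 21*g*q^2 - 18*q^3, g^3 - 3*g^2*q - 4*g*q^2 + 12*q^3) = g^2 - 5*g*q + 6*q^2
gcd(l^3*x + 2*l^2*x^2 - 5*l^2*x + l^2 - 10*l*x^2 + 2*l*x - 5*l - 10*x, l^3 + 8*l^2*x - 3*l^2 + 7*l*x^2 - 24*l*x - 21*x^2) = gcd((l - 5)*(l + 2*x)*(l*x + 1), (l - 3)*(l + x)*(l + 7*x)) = 1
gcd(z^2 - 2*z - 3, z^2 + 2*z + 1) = z + 1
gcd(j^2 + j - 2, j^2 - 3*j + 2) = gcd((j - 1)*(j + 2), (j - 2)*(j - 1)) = j - 1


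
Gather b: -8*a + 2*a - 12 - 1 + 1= -6*a - 12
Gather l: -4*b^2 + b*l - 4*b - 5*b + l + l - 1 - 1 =-4*b^2 - 9*b + l*(b + 2) - 2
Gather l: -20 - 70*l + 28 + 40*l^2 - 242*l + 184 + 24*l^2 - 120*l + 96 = 64*l^2 - 432*l + 288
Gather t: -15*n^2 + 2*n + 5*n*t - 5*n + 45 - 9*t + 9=-15*n^2 - 3*n + t*(5*n - 9) + 54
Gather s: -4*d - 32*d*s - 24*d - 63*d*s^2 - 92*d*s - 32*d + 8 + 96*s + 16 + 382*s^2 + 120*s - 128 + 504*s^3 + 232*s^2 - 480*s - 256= -60*d + 504*s^3 + s^2*(614 - 63*d) + s*(-124*d - 264) - 360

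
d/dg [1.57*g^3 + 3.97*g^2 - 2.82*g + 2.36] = 4.71*g^2 + 7.94*g - 2.82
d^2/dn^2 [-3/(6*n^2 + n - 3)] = 6*(36*n^2 + 6*n - (12*n + 1)^2 - 18)/(6*n^2 + n - 3)^3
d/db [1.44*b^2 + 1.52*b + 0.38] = 2.88*b + 1.52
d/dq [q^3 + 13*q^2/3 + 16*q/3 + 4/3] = 3*q^2 + 26*q/3 + 16/3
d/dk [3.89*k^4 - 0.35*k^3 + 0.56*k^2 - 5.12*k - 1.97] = 15.56*k^3 - 1.05*k^2 + 1.12*k - 5.12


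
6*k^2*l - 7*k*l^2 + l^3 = l*(-6*k + l)*(-k + l)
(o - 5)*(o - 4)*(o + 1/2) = o^3 - 17*o^2/2 + 31*o/2 + 10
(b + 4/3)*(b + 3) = b^2 + 13*b/3 + 4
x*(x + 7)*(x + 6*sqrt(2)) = x^3 + 7*x^2 + 6*sqrt(2)*x^2 + 42*sqrt(2)*x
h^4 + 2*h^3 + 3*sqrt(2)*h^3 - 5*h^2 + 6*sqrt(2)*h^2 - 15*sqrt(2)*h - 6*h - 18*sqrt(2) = (h - 2)*(h + 1)*(h + 3)*(h + 3*sqrt(2))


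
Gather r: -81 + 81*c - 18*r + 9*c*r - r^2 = 81*c - r^2 + r*(9*c - 18) - 81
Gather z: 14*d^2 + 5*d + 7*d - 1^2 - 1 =14*d^2 + 12*d - 2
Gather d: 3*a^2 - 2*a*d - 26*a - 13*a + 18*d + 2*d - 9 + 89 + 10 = 3*a^2 - 39*a + d*(20 - 2*a) + 90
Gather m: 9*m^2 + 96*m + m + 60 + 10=9*m^2 + 97*m + 70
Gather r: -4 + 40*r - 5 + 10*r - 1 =50*r - 10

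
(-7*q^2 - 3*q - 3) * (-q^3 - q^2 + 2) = 7*q^5 + 10*q^4 + 6*q^3 - 11*q^2 - 6*q - 6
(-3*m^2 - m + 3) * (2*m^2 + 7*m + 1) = -6*m^4 - 23*m^3 - 4*m^2 + 20*m + 3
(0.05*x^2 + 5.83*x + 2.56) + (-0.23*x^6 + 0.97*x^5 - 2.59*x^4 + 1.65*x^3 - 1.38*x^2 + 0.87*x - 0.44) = -0.23*x^6 + 0.97*x^5 - 2.59*x^4 + 1.65*x^3 - 1.33*x^2 + 6.7*x + 2.12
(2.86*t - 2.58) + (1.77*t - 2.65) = 4.63*t - 5.23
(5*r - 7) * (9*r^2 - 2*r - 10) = 45*r^3 - 73*r^2 - 36*r + 70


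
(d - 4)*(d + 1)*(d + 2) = d^3 - d^2 - 10*d - 8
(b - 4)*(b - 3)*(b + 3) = b^3 - 4*b^2 - 9*b + 36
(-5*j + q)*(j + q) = -5*j^2 - 4*j*q + q^2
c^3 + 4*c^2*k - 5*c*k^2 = c*(c - k)*(c + 5*k)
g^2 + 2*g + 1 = (g + 1)^2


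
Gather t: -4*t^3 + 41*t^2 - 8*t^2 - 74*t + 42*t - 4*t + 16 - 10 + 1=-4*t^3 + 33*t^2 - 36*t + 7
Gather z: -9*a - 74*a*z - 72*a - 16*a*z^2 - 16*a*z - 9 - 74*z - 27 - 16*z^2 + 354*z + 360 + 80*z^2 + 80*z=-81*a + z^2*(64 - 16*a) + z*(360 - 90*a) + 324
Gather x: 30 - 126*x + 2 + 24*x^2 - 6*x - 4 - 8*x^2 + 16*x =16*x^2 - 116*x + 28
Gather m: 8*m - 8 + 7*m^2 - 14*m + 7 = 7*m^2 - 6*m - 1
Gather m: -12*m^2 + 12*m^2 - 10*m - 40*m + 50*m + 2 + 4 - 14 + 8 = 0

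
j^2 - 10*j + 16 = (j - 8)*(j - 2)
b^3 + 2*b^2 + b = b*(b + 1)^2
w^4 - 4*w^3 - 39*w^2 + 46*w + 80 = (w - 8)*(w - 2)*(w + 1)*(w + 5)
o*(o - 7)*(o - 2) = o^3 - 9*o^2 + 14*o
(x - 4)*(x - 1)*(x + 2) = x^3 - 3*x^2 - 6*x + 8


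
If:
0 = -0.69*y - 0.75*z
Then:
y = -1.08695652173913*z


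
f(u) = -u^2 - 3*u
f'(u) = -2*u - 3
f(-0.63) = 1.49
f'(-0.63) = -1.74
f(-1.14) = 2.12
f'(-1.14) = -0.72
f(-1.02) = 2.02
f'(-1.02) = -0.96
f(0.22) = -0.71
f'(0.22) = -3.44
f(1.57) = -7.17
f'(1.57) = -6.14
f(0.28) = -0.92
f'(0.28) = -3.56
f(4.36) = -32.09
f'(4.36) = -11.72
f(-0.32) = 0.86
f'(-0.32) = -2.36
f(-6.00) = -18.00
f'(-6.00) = 9.00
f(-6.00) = -18.00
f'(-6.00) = 9.00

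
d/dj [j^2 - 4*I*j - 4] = 2*j - 4*I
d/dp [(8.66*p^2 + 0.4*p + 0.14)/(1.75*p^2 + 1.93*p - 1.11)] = (16.0138*p^2 - 19.7152*p - 0.7142)/(3.0625*p^4 + 6.755*p^3 - 0.1601*p^2 - 4.2846*p + 1.2321)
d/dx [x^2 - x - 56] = 2*x - 1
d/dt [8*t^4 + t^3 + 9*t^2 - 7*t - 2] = 32*t^3 + 3*t^2 + 18*t - 7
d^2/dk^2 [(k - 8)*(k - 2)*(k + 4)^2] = 12*k^2 - 12*k - 96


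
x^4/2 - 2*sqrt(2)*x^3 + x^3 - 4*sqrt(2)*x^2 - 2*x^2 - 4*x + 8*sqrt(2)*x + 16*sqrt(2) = (x/2 + 1)*(x - 2)*(x + 2)*(x - 4*sqrt(2))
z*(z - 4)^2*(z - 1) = z^4 - 9*z^3 + 24*z^2 - 16*z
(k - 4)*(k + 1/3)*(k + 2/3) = k^3 - 3*k^2 - 34*k/9 - 8/9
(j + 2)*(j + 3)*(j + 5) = j^3 + 10*j^2 + 31*j + 30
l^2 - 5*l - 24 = (l - 8)*(l + 3)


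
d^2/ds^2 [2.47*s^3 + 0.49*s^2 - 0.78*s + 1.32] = 14.82*s + 0.98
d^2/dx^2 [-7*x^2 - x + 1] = -14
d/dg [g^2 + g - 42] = 2*g + 1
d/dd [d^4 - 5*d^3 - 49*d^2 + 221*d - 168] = 4*d^3 - 15*d^2 - 98*d + 221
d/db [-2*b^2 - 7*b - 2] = -4*b - 7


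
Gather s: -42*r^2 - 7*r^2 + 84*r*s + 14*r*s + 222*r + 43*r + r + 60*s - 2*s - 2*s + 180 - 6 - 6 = -49*r^2 + 266*r + s*(98*r + 56) + 168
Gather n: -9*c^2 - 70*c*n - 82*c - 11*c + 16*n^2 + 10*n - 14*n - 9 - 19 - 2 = -9*c^2 - 93*c + 16*n^2 + n*(-70*c - 4) - 30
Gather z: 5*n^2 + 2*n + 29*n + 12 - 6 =5*n^2 + 31*n + 6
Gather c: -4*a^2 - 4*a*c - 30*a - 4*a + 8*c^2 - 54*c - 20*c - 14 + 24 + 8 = -4*a^2 - 34*a + 8*c^2 + c*(-4*a - 74) + 18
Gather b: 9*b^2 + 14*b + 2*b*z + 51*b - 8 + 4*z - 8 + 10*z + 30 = 9*b^2 + b*(2*z + 65) + 14*z + 14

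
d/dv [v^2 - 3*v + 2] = 2*v - 3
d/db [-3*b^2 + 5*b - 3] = 5 - 6*b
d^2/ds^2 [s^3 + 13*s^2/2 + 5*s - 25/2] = 6*s + 13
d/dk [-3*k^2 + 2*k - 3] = 2 - 6*k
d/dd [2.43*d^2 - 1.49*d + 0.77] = 4.86*d - 1.49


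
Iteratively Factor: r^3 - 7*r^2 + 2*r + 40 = (r - 5)*(r^2 - 2*r - 8) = (r - 5)*(r + 2)*(r - 4)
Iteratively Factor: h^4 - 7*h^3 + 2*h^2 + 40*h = (h + 2)*(h^3 - 9*h^2 + 20*h) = (h - 5)*(h + 2)*(h^2 - 4*h) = (h - 5)*(h - 4)*(h + 2)*(h)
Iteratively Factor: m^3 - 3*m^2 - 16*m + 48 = (m - 3)*(m^2 - 16) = (m - 3)*(m + 4)*(m - 4)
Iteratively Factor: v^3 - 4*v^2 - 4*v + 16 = (v - 2)*(v^2 - 2*v - 8) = (v - 2)*(v + 2)*(v - 4)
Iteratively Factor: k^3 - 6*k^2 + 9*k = (k - 3)*(k^2 - 3*k) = k*(k - 3)*(k - 3)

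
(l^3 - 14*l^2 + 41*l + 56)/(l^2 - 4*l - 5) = (l^2 - 15*l + 56)/(l - 5)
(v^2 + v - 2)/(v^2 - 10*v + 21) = (v^2 + v - 2)/(v^2 - 10*v + 21)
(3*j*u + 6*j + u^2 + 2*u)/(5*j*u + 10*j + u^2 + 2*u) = (3*j + u)/(5*j + u)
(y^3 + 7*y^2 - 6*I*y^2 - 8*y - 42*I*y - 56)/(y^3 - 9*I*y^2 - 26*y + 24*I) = (y + 7)/(y - 3*I)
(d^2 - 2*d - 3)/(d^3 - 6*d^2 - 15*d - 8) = (d - 3)/(d^2 - 7*d - 8)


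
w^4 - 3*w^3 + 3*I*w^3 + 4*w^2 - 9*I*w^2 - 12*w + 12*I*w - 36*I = (w - 3)*(w - 2*I)*(w + 2*I)*(w + 3*I)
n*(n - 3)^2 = n^3 - 6*n^2 + 9*n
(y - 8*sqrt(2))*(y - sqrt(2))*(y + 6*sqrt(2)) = y^3 - 3*sqrt(2)*y^2 - 92*y + 96*sqrt(2)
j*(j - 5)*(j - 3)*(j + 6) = j^4 - 2*j^3 - 33*j^2 + 90*j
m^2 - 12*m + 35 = (m - 7)*(m - 5)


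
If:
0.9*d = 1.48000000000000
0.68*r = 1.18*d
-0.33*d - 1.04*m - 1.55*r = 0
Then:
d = 1.64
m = -4.77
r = 2.85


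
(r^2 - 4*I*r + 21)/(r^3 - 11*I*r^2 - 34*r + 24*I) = (r^2 - 4*I*r + 21)/(r^3 - 11*I*r^2 - 34*r + 24*I)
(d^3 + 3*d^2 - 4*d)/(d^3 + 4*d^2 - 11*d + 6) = d*(d + 4)/(d^2 + 5*d - 6)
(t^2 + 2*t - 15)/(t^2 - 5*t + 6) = (t + 5)/(t - 2)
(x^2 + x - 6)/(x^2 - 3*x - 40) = (-x^2 - x + 6)/(-x^2 + 3*x + 40)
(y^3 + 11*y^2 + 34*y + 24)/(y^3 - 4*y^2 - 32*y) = (y^2 + 7*y + 6)/(y*(y - 8))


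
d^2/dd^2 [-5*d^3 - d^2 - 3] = -30*d - 2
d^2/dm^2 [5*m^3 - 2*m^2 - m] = 30*m - 4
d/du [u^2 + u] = 2*u + 1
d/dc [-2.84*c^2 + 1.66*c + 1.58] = 1.66 - 5.68*c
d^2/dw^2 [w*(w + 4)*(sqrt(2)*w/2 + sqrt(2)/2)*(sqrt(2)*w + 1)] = 12*w^2 + 3*sqrt(2)*w + 30*w + 5*sqrt(2) + 8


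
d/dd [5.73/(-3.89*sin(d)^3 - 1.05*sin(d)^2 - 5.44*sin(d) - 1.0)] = (66.8691*sin(d)^2 + 12.033*sin(d) + 31.1712)*cos(d)/(3.89*sin(d)^3 + 1.05*sin(d)^2 + 5.44*sin(d) + 1.0)^2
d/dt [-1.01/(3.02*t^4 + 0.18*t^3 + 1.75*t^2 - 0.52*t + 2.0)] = (12.2008*t^3 + 0.5454*t^2 + 3.535*t - 0.5252)/(3.02*t^4 + 0.18*t^3 + 1.75*t^2 - 0.52*t + 2.0)^2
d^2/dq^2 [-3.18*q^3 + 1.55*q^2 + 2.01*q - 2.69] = 3.1 - 19.08*q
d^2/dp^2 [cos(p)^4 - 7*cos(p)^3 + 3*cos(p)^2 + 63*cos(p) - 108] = -231*cos(p)/4 - 4*cos(2*p)^2 - 8*cos(2*p) + 63*cos(3*p)/4 + 2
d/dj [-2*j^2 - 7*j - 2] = -4*j - 7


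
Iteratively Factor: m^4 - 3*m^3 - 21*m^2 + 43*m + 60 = (m + 1)*(m^3 - 4*m^2 - 17*m + 60) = (m + 1)*(m + 4)*(m^2 - 8*m + 15) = (m - 3)*(m + 1)*(m + 4)*(m - 5)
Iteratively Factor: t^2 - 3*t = (t)*(t - 3)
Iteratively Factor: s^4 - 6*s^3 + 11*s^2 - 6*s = (s - 2)*(s^3 - 4*s^2 + 3*s) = (s - 3)*(s - 2)*(s^2 - s) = s*(s - 3)*(s - 2)*(s - 1)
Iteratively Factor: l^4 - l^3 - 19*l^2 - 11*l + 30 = (l - 5)*(l^3 + 4*l^2 + l - 6) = (l - 5)*(l + 2)*(l^2 + 2*l - 3) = (l - 5)*(l - 1)*(l + 2)*(l + 3)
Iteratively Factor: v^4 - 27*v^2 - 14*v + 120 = (v + 4)*(v^3 - 4*v^2 - 11*v + 30) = (v + 3)*(v + 4)*(v^2 - 7*v + 10) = (v - 2)*(v + 3)*(v + 4)*(v - 5)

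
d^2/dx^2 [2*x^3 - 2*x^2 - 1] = 12*x - 4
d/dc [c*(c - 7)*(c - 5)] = 3*c^2 - 24*c + 35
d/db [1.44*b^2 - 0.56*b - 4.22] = 2.88*b - 0.56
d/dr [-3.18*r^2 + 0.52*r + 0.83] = 0.52 - 6.36*r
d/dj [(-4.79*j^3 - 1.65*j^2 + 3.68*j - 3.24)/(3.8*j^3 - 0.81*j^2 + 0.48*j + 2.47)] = (-7.105427357601e-15*j^5 + 10.1499*j^4 - 32.5664*j^3 + 3.6309*j^2 - 13.3998*j + 10.6448)/(14.44*j^6 - 6.156*j^5 + 4.3041*j^4 + 17.9944*j^3 - 3.771*j^2 + 2.3712*j + 6.1009)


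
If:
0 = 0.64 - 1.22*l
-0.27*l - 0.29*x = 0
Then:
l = 0.52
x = -0.49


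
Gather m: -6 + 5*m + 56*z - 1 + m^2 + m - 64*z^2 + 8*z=m^2 + 6*m - 64*z^2 + 64*z - 7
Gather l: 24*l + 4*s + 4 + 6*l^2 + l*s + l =6*l^2 + l*(s + 25) + 4*s + 4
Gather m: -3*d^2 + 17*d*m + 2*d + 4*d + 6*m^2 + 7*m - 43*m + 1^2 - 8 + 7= -3*d^2 + 6*d + 6*m^2 + m*(17*d - 36)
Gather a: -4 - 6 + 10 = 0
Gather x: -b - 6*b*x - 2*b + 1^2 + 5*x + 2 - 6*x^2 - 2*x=-3*b - 6*x^2 + x*(3 - 6*b) + 3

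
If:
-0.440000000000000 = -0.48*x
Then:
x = 0.92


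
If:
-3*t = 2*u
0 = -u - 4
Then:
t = 8/3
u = -4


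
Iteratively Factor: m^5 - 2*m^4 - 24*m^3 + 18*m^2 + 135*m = (m)*(m^4 - 2*m^3 - 24*m^2 + 18*m + 135) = m*(m + 3)*(m^3 - 5*m^2 - 9*m + 45) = m*(m - 5)*(m + 3)*(m^2 - 9) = m*(m - 5)*(m - 3)*(m + 3)*(m + 3)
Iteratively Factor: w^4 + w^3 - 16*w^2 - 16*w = (w - 4)*(w^3 + 5*w^2 + 4*w) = (w - 4)*(w + 4)*(w^2 + w) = w*(w - 4)*(w + 4)*(w + 1)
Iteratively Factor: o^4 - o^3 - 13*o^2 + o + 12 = (o - 1)*(o^3 - 13*o - 12) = (o - 4)*(o - 1)*(o^2 + 4*o + 3) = (o - 4)*(o - 1)*(o + 1)*(o + 3)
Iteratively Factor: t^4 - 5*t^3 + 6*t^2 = (t)*(t^3 - 5*t^2 + 6*t) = t^2*(t^2 - 5*t + 6) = t^2*(t - 3)*(t - 2)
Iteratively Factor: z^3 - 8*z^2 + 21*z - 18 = (z - 3)*(z^2 - 5*z + 6) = (z - 3)^2*(z - 2)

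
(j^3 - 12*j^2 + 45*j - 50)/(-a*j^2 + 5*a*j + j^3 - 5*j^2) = (-j^2 + 7*j - 10)/(j*(a - j))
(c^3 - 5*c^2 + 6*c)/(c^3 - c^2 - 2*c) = (c - 3)/(c + 1)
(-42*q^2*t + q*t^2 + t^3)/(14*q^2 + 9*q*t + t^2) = t*(-6*q + t)/(2*q + t)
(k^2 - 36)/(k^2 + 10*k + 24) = (k - 6)/(k + 4)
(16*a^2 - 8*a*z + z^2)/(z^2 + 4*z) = (16*a^2 - 8*a*z + z^2)/(z*(z + 4))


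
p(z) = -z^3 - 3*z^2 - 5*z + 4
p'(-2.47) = -8.48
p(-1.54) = 8.24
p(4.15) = -139.89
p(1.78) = -20.04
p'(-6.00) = -77.00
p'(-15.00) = -590.00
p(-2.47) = 13.12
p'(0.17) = -6.11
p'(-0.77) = -2.16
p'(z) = -3*z^2 - 6*z - 5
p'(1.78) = -25.19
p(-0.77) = 6.53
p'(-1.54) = -2.87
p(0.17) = 3.06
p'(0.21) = -6.39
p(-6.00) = 142.00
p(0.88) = -3.40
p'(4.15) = -81.57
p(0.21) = 2.81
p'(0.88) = -12.60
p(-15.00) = 2779.00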